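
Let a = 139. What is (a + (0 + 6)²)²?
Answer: 30625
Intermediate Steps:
(a + (0 + 6)²)² = (139 + (0 + 6)²)² = (139 + 6²)² = (139 + 36)² = 175² = 30625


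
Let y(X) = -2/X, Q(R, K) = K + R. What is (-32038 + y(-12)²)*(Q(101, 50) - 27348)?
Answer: 31368122299/36 ≈ 8.7134e+8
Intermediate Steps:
(-32038 + y(-12)²)*(Q(101, 50) - 27348) = (-32038 + (-2/(-12))²)*((50 + 101) - 27348) = (-32038 + (-2*(-1/12))²)*(151 - 27348) = (-32038 + (⅙)²)*(-27197) = (-32038 + 1/36)*(-27197) = -1153367/36*(-27197) = 31368122299/36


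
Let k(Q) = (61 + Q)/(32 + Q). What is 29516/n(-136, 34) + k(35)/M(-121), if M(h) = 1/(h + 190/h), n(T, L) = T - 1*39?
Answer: -488447012/1418725 ≈ -344.29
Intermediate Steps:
n(T, L) = -39 + T (n(T, L) = T - 39 = -39 + T)
k(Q) = (61 + Q)/(32 + Q)
29516/n(-136, 34) + k(35)/M(-121) = 29516/(-39 - 136) + ((61 + 35)/(32 + 35))/((-121/(190 + (-121)²))) = 29516/(-175) + (96/67)/((-121/(190 + 14641))) = 29516*(-1/175) + ((1/67)*96)/((-121/14831)) = -29516/175 + 96/(67*((-121*1/14831))) = -29516/175 + 96/(67*(-121/14831)) = -29516/175 + (96/67)*(-14831/121) = -29516/175 - 1423776/8107 = -488447012/1418725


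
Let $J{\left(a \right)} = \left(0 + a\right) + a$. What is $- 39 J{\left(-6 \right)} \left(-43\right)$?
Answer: $-20124$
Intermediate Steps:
$J{\left(a \right)} = 2 a$ ($J{\left(a \right)} = a + a = 2 a$)
$- 39 J{\left(-6 \right)} \left(-43\right) = - 39 \cdot 2 \left(-6\right) \left(-43\right) = \left(-39\right) \left(-12\right) \left(-43\right) = 468 \left(-43\right) = -20124$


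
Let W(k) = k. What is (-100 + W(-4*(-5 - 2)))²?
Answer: 5184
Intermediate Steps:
(-100 + W(-4*(-5 - 2)))² = (-100 - 4*(-5 - 2))² = (-100 - 4*(-7))² = (-100 + 28)² = (-72)² = 5184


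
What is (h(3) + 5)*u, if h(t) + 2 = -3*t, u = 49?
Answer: -294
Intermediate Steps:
h(t) = -2 - 3*t
(h(3) + 5)*u = ((-2 - 3*3) + 5)*49 = ((-2 - 9) + 5)*49 = (-11 + 5)*49 = -6*49 = -294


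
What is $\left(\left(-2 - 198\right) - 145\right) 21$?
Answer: $-7245$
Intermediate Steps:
$\left(\left(-2 - 198\right) - 145\right) 21 = \left(-200 - 145\right) 21 = \left(-345\right) 21 = -7245$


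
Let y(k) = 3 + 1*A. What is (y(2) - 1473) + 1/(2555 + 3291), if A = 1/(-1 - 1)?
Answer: -4298271/2923 ≈ -1470.5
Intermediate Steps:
A = -½ (A = 1/(-2) = -½ ≈ -0.50000)
y(k) = 5/2 (y(k) = 3 + 1*(-½) = 3 - ½ = 5/2)
(y(2) - 1473) + 1/(2555 + 3291) = (5/2 - 1473) + 1/(2555 + 3291) = -2941/2 + 1/5846 = -4298271/2923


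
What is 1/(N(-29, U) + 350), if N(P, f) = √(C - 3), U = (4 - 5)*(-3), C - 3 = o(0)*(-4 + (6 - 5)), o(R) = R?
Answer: 1/350 ≈ 0.0028571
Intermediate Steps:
C = 3 (C = 3 + 0*(-4 + (6 - 5)) = 3 + 0*(-4 + 1) = 3 + 0*(-3) = 3 + 0 = 3)
U = 3 (U = -1*(-3) = 3)
N(P, f) = 0 (N(P, f) = √(3 - 3) = √0 = 0)
1/(N(-29, U) + 350) = 1/(0 + 350) = 1/350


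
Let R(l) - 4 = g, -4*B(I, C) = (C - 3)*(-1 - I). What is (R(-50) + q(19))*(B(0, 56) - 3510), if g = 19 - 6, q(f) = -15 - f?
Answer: 237779/4 ≈ 59445.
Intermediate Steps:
B(I, C) = -(-1 - I)*(-3 + C)/4 (B(I, C) = -(C - 3)*(-1 - I)/4 = -(-3 + C)*(-1 - I)/4 = -(-1 - I)*(-3 + C)/4)
g = 13
R(l) = 17 (R(l) = 4 + 13 = 17)
(R(-50) + q(19))*(B(0, 56) - 3510) = (17 + (-15 - 1*19))*((-¾ - ¾*0 + (¼)*56 + (¼)*56*0) - 3510) = (17 + (-15 - 19))*((-¾ + 0 + 14 + 0) - 3510) = (17 - 34)*(53/4 - 3510) = -17*(-13987/4) = 237779/4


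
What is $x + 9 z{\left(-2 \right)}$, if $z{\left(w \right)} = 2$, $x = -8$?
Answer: $10$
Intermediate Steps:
$x + 9 z{\left(-2 \right)} = -8 + 9 \cdot 2 = -8 + 18 = 10$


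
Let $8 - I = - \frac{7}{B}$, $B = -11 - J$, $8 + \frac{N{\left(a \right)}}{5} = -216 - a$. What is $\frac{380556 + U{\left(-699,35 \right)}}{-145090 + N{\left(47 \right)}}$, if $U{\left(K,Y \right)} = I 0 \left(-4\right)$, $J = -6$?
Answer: $- \frac{126852}{48815} \approx -2.5986$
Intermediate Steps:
$N{\left(a \right)} = -1120 - 5 a$ ($N{\left(a \right)} = -40 + 5 \left(-216 - a\right) = -40 - \left(1080 + 5 a\right) = -1120 - 5 a$)
$B = -5$ ($B = -11 - -6 = -11 + 6 = -5$)
$I = \frac{33}{5}$ ($I = 8 - - \frac{7}{-5} = 8 - \left(-7\right) \left(- \frac{1}{5}\right) = 8 - \frac{7}{5} = \frac{33}{5} \approx 6.6$)
$U{\left(K,Y \right)} = 0$ ($U{\left(K,Y \right)} = \frac{33 \cdot 0 \left(-4\right)}{5} = \frac{33}{5} \cdot 0 = 0$)
$\frac{380556 + U{\left(-699,35 \right)}}{-145090 + N{\left(47 \right)}} = \frac{380556 + 0}{-145090 - 1355} = \frac{380556}{-145090 - 1355} = \frac{380556}{-146445} = 380556 \left(- \frac{1}{146445}\right) = - \frac{126852}{48815}$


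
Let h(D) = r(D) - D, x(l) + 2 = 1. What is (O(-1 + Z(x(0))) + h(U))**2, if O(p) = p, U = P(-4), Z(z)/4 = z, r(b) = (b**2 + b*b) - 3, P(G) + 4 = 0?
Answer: 784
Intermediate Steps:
P(G) = -4 (P(G) = -4 + 0 = -4)
x(l) = -1 (x(l) = -2 + 1 = -1)
r(b) = -3 + 2*b**2 (r(b) = (b**2 + b**2) - 3 = 2*b**2 - 3 = -3 + 2*b**2)
Z(z) = 4*z
U = -4
h(D) = -3 - D + 2*D**2 (h(D) = (-3 + 2*D**2) - D = -3 - D + 2*D**2)
(O(-1 + Z(x(0))) + h(U))**2 = ((-1 + 4*(-1)) + (-3 - 1*(-4) + 2*(-4)**2))**2 = ((-1 - 4) + (-3 + 4 + 2*16))**2 = (-5 + (-3 + 4 + 32))**2 = (-5 + 33)**2 = 28**2 = 784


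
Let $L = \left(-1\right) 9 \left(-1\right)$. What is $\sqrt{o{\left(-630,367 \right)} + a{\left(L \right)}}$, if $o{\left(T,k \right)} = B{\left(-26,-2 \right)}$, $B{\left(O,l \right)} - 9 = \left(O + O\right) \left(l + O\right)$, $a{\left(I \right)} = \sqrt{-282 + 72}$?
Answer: $\sqrt{1465 + i \sqrt{210}} \approx 38.276 + 0.1893 i$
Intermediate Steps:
$L = 9$ ($L = \left(-9\right) \left(-1\right) = 9$)
$a{\left(I \right)} = i \sqrt{210}$ ($a{\left(I \right)} = \sqrt{-210} = i \sqrt{210}$)
$B{\left(O,l \right)} = 9 + 2 O \left(O + l\right)$ ($B{\left(O,l \right)} = 9 + \left(O + O\right) \left(l + O\right) = 9 + 2 O \left(O + l\right)$)
$o{\left(T,k \right)} = 1465$ ($o{\left(T,k \right)} = 9 + 2 \left(-26\right)^{2} + 2 \left(-26\right) \left(-2\right) = 9 + 2 \cdot 676 + 104 = 9 + 1352 + 104 = 1465$)
$\sqrt{o{\left(-630,367 \right)} + a{\left(L \right)}} = \sqrt{1465 + i \sqrt{210}}$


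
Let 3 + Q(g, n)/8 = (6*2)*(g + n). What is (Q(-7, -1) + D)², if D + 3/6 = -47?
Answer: 2819041/4 ≈ 7.0476e+5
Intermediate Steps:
D = -95/2 (D = -½ - 47 = -95/2 ≈ -47.500)
Q(g, n) = -24 + 96*g + 96*n (Q(g, n) = -24 + 8*((6*2)*(g + n)) = -24 + 8*(12*(g + n)) = -24 + 8*(12*g + 12*n) = -24 + (96*g + 96*n) = -24 + 96*g + 96*n)
(Q(-7, -1) + D)² = ((-24 + 96*(-7) + 96*(-1)) - 95/2)² = ((-24 - 672 - 96) - 95/2)² = (-792 - 95/2)² = (-1679/2)² = 2819041/4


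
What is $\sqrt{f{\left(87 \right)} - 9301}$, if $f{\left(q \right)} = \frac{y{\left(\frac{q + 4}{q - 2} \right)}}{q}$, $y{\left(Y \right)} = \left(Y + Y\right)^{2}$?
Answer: $\frac{i \sqrt{508631836737}}{7395} \approx 96.441 i$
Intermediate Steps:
$y{\left(Y \right)} = 4 Y^{2}$ ($y{\left(Y \right)} = \left(2 Y\right)^{2} = 4 Y^{2}$)
$f{\left(q \right)} = \frac{4 \left(4 + q\right)^{2}}{q \left(-2 + q\right)^{2}}$ ($f{\left(q \right)} = \frac{4 \left(\frac{q + 4}{q - 2}\right)^{2}}{q} = \frac{4 \left(\frac{4 + q}{-2 + q}\right)^{2}}{q} = \frac{4 \frac{\left(4 + q\right)^{2}}{\left(-2 + q\right)^{2}}}{q} = \frac{4 \frac{1}{\left(-2 + q\right)^{2}} \left(4 + q\right)^{2}}{q} = \frac{4 \left(4 + q\right)^{2}}{q \left(-2 + q\right)^{2}}$)
$\sqrt{f{\left(87 \right)} - 9301} = \sqrt{\frac{4 \left(4 + 87\right)^{2}}{87 \left(-2 + 87\right)^{2}} - 9301} = \sqrt{4 \cdot \frac{1}{87} \cdot \frac{1}{7225} \cdot 91^{2} - 9301} = \sqrt{4 \cdot \frac{1}{87} \cdot \frac{1}{7225} \cdot 8281 - 9301} = \sqrt{\frac{33124}{628575} - 9301} = \sqrt{- \frac{5846342951}{628575}} = \frac{i \sqrt{508631836737}}{7395}$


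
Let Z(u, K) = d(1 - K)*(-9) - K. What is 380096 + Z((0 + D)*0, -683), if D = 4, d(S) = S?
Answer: 374623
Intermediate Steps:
Z(u, K) = -9 + 8*K (Z(u, K) = (1 - K)*(-9) - K = (-9 + 9*K) - K = -9 + 8*K)
380096 + Z((0 + D)*0, -683) = 380096 + (-9 + 8*(-683)) = 380096 + (-9 - 5464) = 380096 - 5473 = 374623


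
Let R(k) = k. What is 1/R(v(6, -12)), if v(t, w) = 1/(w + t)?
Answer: -6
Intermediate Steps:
v(t, w) = 1/(t + w)
1/R(v(6, -12)) = 1/(1/(6 - 12)) = 1/(1/(-6)) = 1/(-1/6) = -6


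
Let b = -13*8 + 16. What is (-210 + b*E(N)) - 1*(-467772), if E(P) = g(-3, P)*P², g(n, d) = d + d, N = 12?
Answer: 163434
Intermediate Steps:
g(n, d) = 2*d
b = -88 (b = -104 + 16 = -88)
E(P) = 2*P³ (E(P) = (2*P)*P² = 2*P³)
(-210 + b*E(N)) - 1*(-467772) = (-210 - 176*12³) - 1*(-467772) = (-210 - 176*1728) + 467772 = (-210 - 88*3456) + 467772 = (-210 - 304128) + 467772 = -304338 + 467772 = 163434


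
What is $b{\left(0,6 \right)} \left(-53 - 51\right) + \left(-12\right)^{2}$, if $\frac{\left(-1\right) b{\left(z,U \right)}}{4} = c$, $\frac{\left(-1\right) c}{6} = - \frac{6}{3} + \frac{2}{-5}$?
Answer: $\frac{30672}{5} \approx 6134.4$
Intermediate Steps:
$c = \frac{72}{5}$ ($c = - 6 \left(- \frac{6}{3} + \frac{2}{-5}\right) = - 6 \left(\left(-6\right) \frac{1}{3} + 2 \left(- \frac{1}{5}\right)\right) = - 6 \left(-2 - \frac{2}{5}\right) = \left(-6\right) \left(- \frac{12}{5}\right) = \frac{72}{5} \approx 14.4$)
$b{\left(z,U \right)} = - \frac{288}{5}$ ($b{\left(z,U \right)} = \left(-4\right) \frac{72}{5} = - \frac{288}{5}$)
$b{\left(0,6 \right)} \left(-53 - 51\right) + \left(-12\right)^{2} = - \frac{288 \left(-53 - 51\right)}{5} + \left(-12\right)^{2} = - \frac{288 \left(-53 - 51\right)}{5} + 144 = \left(- \frac{288}{5}\right) \left(-104\right) + 144 = \frac{29952}{5} + 144 = \frac{30672}{5}$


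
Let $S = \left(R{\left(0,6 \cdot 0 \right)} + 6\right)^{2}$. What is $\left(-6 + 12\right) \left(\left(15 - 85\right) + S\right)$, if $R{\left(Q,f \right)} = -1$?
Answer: $-270$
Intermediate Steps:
$S = 25$ ($S = \left(-1 + 6\right)^{2} = 5^{2} = 25$)
$\left(-6 + 12\right) \left(\left(15 - 85\right) + S\right) = \left(-6 + 12\right) \left(\left(15 - 85\right) + 25\right) = 6 \left(-70 + 25\right) = 6 \left(-45\right) = -270$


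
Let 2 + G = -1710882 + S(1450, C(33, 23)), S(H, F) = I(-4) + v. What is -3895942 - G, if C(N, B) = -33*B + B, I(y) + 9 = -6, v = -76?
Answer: -2184967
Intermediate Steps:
I(y) = -15 (I(y) = -9 - 6 = -15)
C(N, B) = -32*B
S(H, F) = -91 (S(H, F) = -15 - 76 = -91)
G = -1710975 (G = -2 + (-1710882 - 91) = -2 - 1710973 = -1710975)
-3895942 - G = -3895942 - 1*(-1710975) = -3895942 + 1710975 = -2184967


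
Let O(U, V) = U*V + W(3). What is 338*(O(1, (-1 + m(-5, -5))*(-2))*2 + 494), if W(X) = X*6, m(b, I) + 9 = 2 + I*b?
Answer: 156156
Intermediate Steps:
m(b, I) = -7 + I*b (m(b, I) = -9 + (2 + I*b) = -7 + I*b)
W(X) = 6*X
O(U, V) = 18 + U*V (O(U, V) = U*V + 6*3 = U*V + 18 = 18 + U*V)
338*(O(1, (-1 + m(-5, -5))*(-2))*2 + 494) = 338*((18 + 1*((-1 + (-7 - 5*(-5)))*(-2)))*2 + 494) = 338*((18 + 1*((-1 + (-7 + 25))*(-2)))*2 + 494) = 338*((18 + 1*((-1 + 18)*(-2)))*2 + 494) = 338*((18 + 1*(17*(-2)))*2 + 494) = 338*((18 + 1*(-34))*2 + 494) = 338*((18 - 34)*2 + 494) = 338*(-16*2 + 494) = 338*(-32 + 494) = 338*462 = 156156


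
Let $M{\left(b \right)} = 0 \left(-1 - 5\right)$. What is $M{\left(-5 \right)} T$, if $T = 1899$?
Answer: $0$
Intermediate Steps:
$M{\left(b \right)} = 0$ ($M{\left(b \right)} = 0 \left(-6\right) = 0$)
$M{\left(-5 \right)} T = 0 \cdot 1899 = 0$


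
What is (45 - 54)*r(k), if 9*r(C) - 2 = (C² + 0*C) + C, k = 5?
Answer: -32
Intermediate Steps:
r(C) = 2/9 + C/9 + C²/9 (r(C) = 2/9 + ((C² + 0*C) + C)/9 = 2/9 + ((C² + 0) + C)/9 = 2/9 + (C² + C)/9 = 2/9 + (C + C²)/9 = 2/9 + (C/9 + C²/9) = 2/9 + C/9 + C²/9)
(45 - 54)*r(k) = (45 - 54)*(2/9 + (⅑)*5 + (⅑)*5²) = -9*(2/9 + 5/9 + (⅑)*25) = -9*(2/9 + 5/9 + 25/9) = -9*32/9 = -32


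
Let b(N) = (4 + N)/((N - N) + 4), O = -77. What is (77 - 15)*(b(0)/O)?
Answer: -62/77 ≈ -0.80519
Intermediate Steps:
b(N) = 1 + N/4 (b(N) = (4 + N)/(0 + 4) = (4 + N)/4 = (4 + N)*(¼) = 1 + N/4)
(77 - 15)*(b(0)/O) = (77 - 15)*((1 + (¼)*0)/(-77)) = 62*((1 + 0)*(-1/77)) = 62*(1*(-1/77)) = 62*(-1/77) = -62/77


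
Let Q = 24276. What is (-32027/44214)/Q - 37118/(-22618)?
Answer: 19919737495433/12138391474776 ≈ 1.6411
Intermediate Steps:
(-32027/44214)/Q - 37118/(-22618) = -32027/44214/24276 - 37118/(-22618) = -32027*1/44214*(1/24276) - 37118*(-1/22618) = -32027/44214*1/24276 + 18559/11309 = -32027/1073339064 + 18559/11309 = 19919737495433/12138391474776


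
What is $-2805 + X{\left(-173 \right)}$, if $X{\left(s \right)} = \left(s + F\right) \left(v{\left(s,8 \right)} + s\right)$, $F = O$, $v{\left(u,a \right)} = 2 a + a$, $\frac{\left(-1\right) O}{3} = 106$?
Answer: $70354$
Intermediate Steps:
$O = -318$ ($O = \left(-3\right) 106 = -318$)
$v{\left(u,a \right)} = 3 a$
$F = -318$
$X{\left(s \right)} = \left(-318 + s\right) \left(24 + s\right)$ ($X{\left(s \right)} = \left(s - 318\right) \left(3 \cdot 8 + s\right) = \left(-318 + s\right) \left(24 + s\right)$)
$-2805 + X{\left(-173 \right)} = -2805 - \left(-43230 - 29929\right) = -2805 + \left(-7632 + 29929 + 50862\right) = -2805 + 73159 = 70354$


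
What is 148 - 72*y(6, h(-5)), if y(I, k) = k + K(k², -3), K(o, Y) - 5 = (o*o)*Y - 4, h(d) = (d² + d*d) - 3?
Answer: 1054007788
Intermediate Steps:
h(d) = -3 + 2*d² (h(d) = (d² + d²) - 3 = 2*d² - 3 = -3 + 2*d²)
K(o, Y) = 1 + Y*o² (K(o, Y) = 5 + ((o*o)*Y - 4) = 5 + (o²*Y - 4) = 5 + (Y*o² - 4) = 5 + (-4 + Y*o²) = 1 + Y*o²)
y(I, k) = 1 + k - 3*k⁴ (y(I, k) = k + (1 - 3*k⁴) = 1 + k - 3*k⁴)
148 - 72*y(6, h(-5)) = 148 - 72*(1 + (-3 + 2*(-5)²) - 3*(-3 + 2*(-5)²)⁴) = 148 - 72*(1 + (-3 + 2*25) - 3*(-3 + 2*25)⁴) = 148 - 72*(1 + (-3 + 50) - 3*(-3 + 50)⁴) = 148 - 72*(1 + 47 - 3*47⁴) = 148 - 72*(1 + 47 - 3*4879681) = 148 - 72*(1 + 47 - 14639043) = 148 - 72*(-14638995) = 148 + 1054007640 = 1054007788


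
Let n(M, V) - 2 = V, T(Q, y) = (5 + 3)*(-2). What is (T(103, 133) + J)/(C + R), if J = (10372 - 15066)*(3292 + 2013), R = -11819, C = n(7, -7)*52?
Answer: 24901686/12079 ≈ 2061.6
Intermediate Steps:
T(Q, y) = -16 (T(Q, y) = 8*(-2) = -16)
n(M, V) = 2 + V
C = -260 (C = (2 - 7)*52 = -5*52 = -260)
J = -24901670 (J = -4694*5305 = -24901670)
(T(103, 133) + J)/(C + R) = (-16 - 24901670)/(-260 - 11819) = -24901686/(-12079) = -24901686*(-1/12079) = 24901686/12079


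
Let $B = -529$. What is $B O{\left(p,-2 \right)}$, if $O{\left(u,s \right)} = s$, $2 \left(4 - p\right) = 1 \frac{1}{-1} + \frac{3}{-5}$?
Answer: $1058$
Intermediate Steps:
$p = \frac{24}{5}$ ($p = 4 - \frac{1 \frac{1}{-1} + \frac{3}{-5}}{2} = 4 - \frac{1 \left(-1\right) + 3 \left(- \frac{1}{5}\right)}{2} = 4 - \frac{-1 - \frac{3}{5}}{2} = 4 - - \frac{4}{5} = 4 + \frac{4}{5} = \frac{24}{5} \approx 4.8$)
$B O{\left(p,-2 \right)} = \left(-529\right) \left(-2\right) = 1058$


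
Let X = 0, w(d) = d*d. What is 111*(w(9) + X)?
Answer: 8991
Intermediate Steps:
w(d) = d²
111*(w(9) + X) = 111*(9² + 0) = 111*(81 + 0) = 111*81 = 8991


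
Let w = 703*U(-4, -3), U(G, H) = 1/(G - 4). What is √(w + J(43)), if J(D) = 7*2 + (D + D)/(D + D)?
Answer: I*√1166/4 ≈ 8.5367*I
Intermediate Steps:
U(G, H) = 1/(-4 + G)
J(D) = 15 (J(D) = 14 + (2*D)/((2*D)) = 14 + (2*D)*(1/(2*D)) = 14 + 1 = 15)
w = -703/8 (w = 703/(-4 - 4) = 703/(-8) = 703*(-⅛) = -703/8 ≈ -87.875)
√(w + J(43)) = √(-703/8 + 15) = √(-583/8) = I*√1166/4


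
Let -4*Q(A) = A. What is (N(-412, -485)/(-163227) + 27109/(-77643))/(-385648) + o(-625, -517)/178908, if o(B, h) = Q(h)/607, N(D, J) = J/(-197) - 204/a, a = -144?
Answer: 24346439335514064785/11617897970787813830948544 ≈ 2.0956e-6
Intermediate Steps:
N(D, J) = 17/12 - J/197 (N(D, J) = J/(-197) - 204/(-144) = J*(-1/197) - 204*(-1/144) = -J/197 + 17/12 = 17/12 - J/197)
Q(A) = -A/4
o(B, h) = -h/2428 (o(B, h) = -h/4/607 = -h/4*(1/607) = -h/2428)
(N(-412, -485)/(-163227) + 27109/(-77643))/(-385648) + o(-625, -517)/178908 = ((17/12 - 1/197*(-485))/(-163227) + 27109/(-77643))/(-385648) - 1/2428*(-517)/178908 = ((17/12 + 485/197)*(-1/163227) + 27109*(-1/77643))*(-1/385648) + (517/2428)*(1/178908) = ((9169/2364)*(-1/163227) - 27109/77643)*(-1/385648) + 517/434388624 = (-9169/385868628 - 27109/77643)*(-1/385648) + 517/434388624 = -1162358282791/3328888653756*(-1/385648) + 517/434388624 = 1162358282791/1283779251543693888 + 517/434388624 = 24346439335514064785/11617897970787813830948544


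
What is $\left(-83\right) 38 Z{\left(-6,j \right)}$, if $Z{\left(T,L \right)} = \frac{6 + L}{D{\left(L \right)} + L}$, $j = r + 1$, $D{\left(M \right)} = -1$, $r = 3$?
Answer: $- \frac{31540}{3} \approx -10513.0$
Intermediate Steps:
$j = 4$ ($j = 3 + 1 = 4$)
$Z{\left(T,L \right)} = \frac{6 + L}{-1 + L}$
$\left(-83\right) 38 Z{\left(-6,j \right)} = \left(-83\right) 38 \frac{6 + 4}{-1 + 4} = - 3154 \cdot \frac{1}{3} \cdot 10 = \left(-3154\right) \frac{10}{3} = - \frac{31540}{3}$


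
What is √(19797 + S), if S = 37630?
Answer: √57427 ≈ 239.64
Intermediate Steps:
√(19797 + S) = √(19797 + 37630) = √57427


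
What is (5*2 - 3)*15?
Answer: 105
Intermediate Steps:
(5*2 - 3)*15 = (10 - 3)*15 = 7*15 = 105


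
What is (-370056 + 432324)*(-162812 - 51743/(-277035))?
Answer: -936190468971812/92345 ≈ -1.0138e+10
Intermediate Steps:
(-370056 + 432324)*(-162812 - 51743/(-277035)) = 62268*(-162812 - 51743*(-1/277035)) = 62268*(-162812 + 51743/277035) = 62268*(-45104570677/277035) = -936190468971812/92345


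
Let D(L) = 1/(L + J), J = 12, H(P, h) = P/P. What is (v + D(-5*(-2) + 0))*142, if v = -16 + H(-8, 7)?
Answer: -23359/11 ≈ -2123.5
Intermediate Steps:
H(P, h) = 1
D(L) = 1/(12 + L) (D(L) = 1/(L + 12) = 1/(12 + L))
v = -15 (v = -16 + 1 = -15)
(v + D(-5*(-2) + 0))*142 = (-15 + 1/(12 + (-5*(-2) + 0)))*142 = (-15 + 1/(12 + (10 + 0)))*142 = (-15 + 1/(12 + 10))*142 = (-15 + 1/22)*142 = -329/22*142 = -23359/11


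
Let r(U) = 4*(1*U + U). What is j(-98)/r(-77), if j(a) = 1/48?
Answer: -1/29568 ≈ -3.3820e-5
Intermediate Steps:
j(a) = 1/48
r(U) = 8*U (r(U) = 4*(U + U) = 4*(2*U) = 8*U)
j(-98)/r(-77) = 1/(48*((8*(-77)))) = (1/48)/(-616) = (1/48)*(-1/616) = -1/29568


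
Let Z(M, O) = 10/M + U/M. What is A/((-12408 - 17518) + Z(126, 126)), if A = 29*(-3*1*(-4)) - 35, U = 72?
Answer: -19719/1885297 ≈ -0.010459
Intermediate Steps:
Z(M, O) = 82/M (Z(M, O) = 10/M + 72/M = 82/M)
A = 313 (A = 29*(-3*(-4)) - 35 = 29*12 - 35 = 348 - 35 = 313)
A/((-12408 - 17518) + Z(126, 126)) = 313/((-12408 - 17518) + 82/126) = 313/(-29926 + 82*(1/126)) = 313/(-29926 + 41/63) = 313/(-1885297/63) = 313*(-63/1885297) = -19719/1885297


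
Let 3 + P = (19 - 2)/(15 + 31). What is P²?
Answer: 14641/2116 ≈ 6.9192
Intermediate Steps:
P = -121/46 (P = -3 + (19 - 2)/(15 + 31) = -3 + 17/46 = -121/46 ≈ -2.6304)
P² = (-121/46)² = 14641/2116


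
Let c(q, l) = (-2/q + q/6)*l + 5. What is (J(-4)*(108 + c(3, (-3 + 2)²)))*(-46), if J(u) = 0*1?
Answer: 0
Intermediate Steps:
J(u) = 0
c(q, l) = 5 + l*(-2/q + q/6) (c(q, l) = (-2/q + q*(⅙))*l + 5 = (-2/q + q/6)*l + 5 = l*(-2/q + q/6) + 5 = 5 + l*(-2/q + q/6))
(J(-4)*(108 + c(3, (-3 + 2)²)))*(-46) = (0*(108 + (5 - 2*(-3 + 2)²/3 + (⅙)*(-3 + 2)²*3)))*(-46) = (0*(108 + (5 - 2*(-1)²*⅓ + (⅙)*(-1)²*3)))*(-46) = (0*(108 + (5 - 2*1*⅓ + (⅙)*1*3)))*(-46) = (0*(108 + (5 - ⅔ + ½)))*(-46) = (0*(108 + 29/6))*(-46) = (0*(677/6))*(-46) = 0*(-46) = 0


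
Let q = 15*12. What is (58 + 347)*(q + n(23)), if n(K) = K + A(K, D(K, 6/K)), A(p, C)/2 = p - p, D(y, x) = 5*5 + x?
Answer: 82215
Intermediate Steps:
D(y, x) = 25 + x
A(p, C) = 0 (A(p, C) = 2*(p - p) = 2*0 = 0)
q = 180
n(K) = K (n(K) = K + 0 = K)
(58 + 347)*(q + n(23)) = (58 + 347)*(180 + 23) = 405*203 = 82215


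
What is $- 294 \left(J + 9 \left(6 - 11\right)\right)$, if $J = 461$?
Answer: $-122304$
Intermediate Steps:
$- 294 \left(J + 9 \left(6 - 11\right)\right) = - 294 \left(461 + 9 \left(6 - 11\right)\right) = - 294 \left(461 + 9 \left(-5\right)\right) = - 294 \left(461 - 45\right) = \left(-294\right) 416 = -122304$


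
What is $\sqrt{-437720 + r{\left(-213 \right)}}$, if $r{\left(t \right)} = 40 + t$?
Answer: $19 i \sqrt{1213} \approx 661.73 i$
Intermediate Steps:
$\sqrt{-437720 + r{\left(-213 \right)}} = \sqrt{-437720 + \left(40 - 213\right)} = \sqrt{-437720 - 173} = \sqrt{-437893} = 19 i \sqrt{1213}$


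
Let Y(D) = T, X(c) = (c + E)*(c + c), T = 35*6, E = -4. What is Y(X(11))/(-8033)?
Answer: -210/8033 ≈ -0.026142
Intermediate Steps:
T = 210
X(c) = 2*c*(-4 + c) (X(c) = (c - 4)*(c + c) = (-4 + c)*(2*c) = 2*c*(-4 + c))
Y(D) = 210
Y(X(11))/(-8033) = 210/(-8033) = 210*(-1/8033) = -210/8033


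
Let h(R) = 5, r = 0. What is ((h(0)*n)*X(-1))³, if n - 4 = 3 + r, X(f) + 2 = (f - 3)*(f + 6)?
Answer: -456533000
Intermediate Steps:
X(f) = -2 + (-3 + f)*(6 + f) (X(f) = -2 + (f - 3)*(f + 6) = -2 + (-3 + f)*(6 + f))
n = 7 (n = 4 + (3 + 0) = 4 + 3 = 7)
((h(0)*n)*X(-1))³ = ((5*7)*(-20 + (-1)² + 3*(-1)))³ = (35*(-20 + 1 - 3))³ = (35*(-22))³ = (-770)³ = -456533000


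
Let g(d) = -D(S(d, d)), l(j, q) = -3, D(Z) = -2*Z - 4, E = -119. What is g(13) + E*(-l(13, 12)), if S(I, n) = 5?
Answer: -343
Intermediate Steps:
D(Z) = -4 - 2*Z
g(d) = 14 (g(d) = -(-4 - 2*5) = -(-4 - 10) = -1*(-14) = 14)
g(13) + E*(-l(13, 12)) = 14 - (-119)*(-3) = 14 - 119*3 = 14 - 357 = -343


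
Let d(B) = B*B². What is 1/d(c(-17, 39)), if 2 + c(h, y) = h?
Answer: -1/6859 ≈ -0.00014579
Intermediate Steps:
c(h, y) = -2 + h
d(B) = B³
1/d(c(-17, 39)) = 1/((-2 - 17)³) = 1/((-19)³) = 1/(-6859) = -1/6859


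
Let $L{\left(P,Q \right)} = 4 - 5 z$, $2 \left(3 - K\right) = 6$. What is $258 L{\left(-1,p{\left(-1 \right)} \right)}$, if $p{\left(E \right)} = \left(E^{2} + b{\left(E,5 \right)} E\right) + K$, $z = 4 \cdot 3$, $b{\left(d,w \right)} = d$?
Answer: $-14448$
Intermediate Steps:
$z = 12$
$K = 0$ ($K = 3 - 3 = 0$)
$p{\left(E \right)} = 2 E^{2}$ ($p{\left(E \right)} = \left(E^{2} + E E\right) + 0 = \left(E^{2} + E^{2}\right) + 0 = 2 E^{2} + 0 = 2 E^{2}$)
$L{\left(P,Q \right)} = -56$ ($L{\left(P,Q \right)} = 4 - 60 = -56$)
$258 L{\left(-1,p{\left(-1 \right)} \right)} = 258 \left(-56\right) = -14448$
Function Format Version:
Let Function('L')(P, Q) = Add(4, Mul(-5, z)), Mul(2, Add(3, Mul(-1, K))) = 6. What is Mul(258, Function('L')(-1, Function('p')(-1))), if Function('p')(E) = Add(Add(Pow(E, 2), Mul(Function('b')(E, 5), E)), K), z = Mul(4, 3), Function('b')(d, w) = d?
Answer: -14448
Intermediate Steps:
z = 12
K = 0 (K = Add(3, Mul(Rational(-1, 2), 6)) = Add(3, -3) = 0)
Function('p')(E) = Mul(2, Pow(E, 2)) (Function('p')(E) = Add(Add(Pow(E, 2), Mul(E, E)), 0) = Add(Add(Pow(E, 2), Pow(E, 2)), 0) = Add(Mul(2, Pow(E, 2)), 0) = Mul(2, Pow(E, 2)))
Function('L')(P, Q) = -56 (Function('L')(P, Q) = Add(4, Mul(-5, 12)) = Add(4, -60) = -56)
Mul(258, Function('L')(-1, Function('p')(-1))) = Mul(258, -56) = -14448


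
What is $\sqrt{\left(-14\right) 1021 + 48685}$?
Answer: $17 \sqrt{119} \approx 185.45$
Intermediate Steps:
$\sqrt{\left(-14\right) 1021 + 48685} = \sqrt{-14294 + 48685} = \sqrt{34391} = 17 \sqrt{119}$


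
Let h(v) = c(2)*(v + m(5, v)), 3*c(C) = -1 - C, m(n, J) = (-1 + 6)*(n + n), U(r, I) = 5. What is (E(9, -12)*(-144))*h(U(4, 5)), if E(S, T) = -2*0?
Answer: 0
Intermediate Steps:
m(n, J) = 10*n (m(n, J) = 5*(2*n) = 10*n)
c(C) = -1/3 - C/3 (c(C) = (-1 - C)/3 = -1/3 - C/3)
h(v) = -50 - v (h(v) = (-1/3 - 1/3*2)*(v + 10*5) = (-1/3 - 2/3)*(v + 50) = -(50 + v) = -50 - v)
E(S, T) = 0
(E(9, -12)*(-144))*h(U(4, 5)) = (0*(-144))*(-50 - 1*5) = 0*(-50 - 5) = 0*(-55) = 0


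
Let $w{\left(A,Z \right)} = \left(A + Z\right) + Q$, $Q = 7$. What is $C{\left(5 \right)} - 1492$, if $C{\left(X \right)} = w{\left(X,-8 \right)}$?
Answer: $-1488$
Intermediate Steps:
$w{\left(A,Z \right)} = 7 + A + Z$ ($w{\left(A,Z \right)} = \left(A + Z\right) + 7 = 7 + A + Z$)
$C{\left(X \right)} = -1 + X$ ($C{\left(X \right)} = 7 + X - 8 = -1 + X$)
$C{\left(5 \right)} - 1492 = \left(-1 + 5\right) - 1492 = 4 - 1492 = -1488$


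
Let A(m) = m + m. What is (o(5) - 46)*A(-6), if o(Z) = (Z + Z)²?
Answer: -648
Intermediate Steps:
A(m) = 2*m
o(Z) = 4*Z² (o(Z) = (2*Z)² = 4*Z²)
(o(5) - 46)*A(-6) = (4*5² - 46)*(2*(-6)) = (4*25 - 46)*(-12) = (100 - 46)*(-12) = 54*(-12) = -648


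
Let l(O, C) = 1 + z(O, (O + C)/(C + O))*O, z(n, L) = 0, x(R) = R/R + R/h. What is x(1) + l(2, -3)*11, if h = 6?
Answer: 73/6 ≈ 12.167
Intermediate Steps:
x(R) = 1 + R/6 (x(R) = R/R + R/6 = 1 + R*(⅙) = 1 + R/6)
l(O, C) = 1 (l(O, C) = 1 + 0*O = 1 + 0 = 1)
x(1) + l(2, -3)*11 = (1 + (⅙)*1) + 1*11 = (1 + ⅙) + 11 = 7/6 + 11 = 73/6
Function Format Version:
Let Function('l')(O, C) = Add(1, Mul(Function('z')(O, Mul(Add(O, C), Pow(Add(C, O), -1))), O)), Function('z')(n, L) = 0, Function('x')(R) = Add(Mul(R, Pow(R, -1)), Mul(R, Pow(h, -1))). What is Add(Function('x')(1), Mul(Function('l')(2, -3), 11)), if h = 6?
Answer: Rational(73, 6) ≈ 12.167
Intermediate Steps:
Function('x')(R) = Add(1, Mul(Rational(1, 6), R)) (Function('x')(R) = Add(Mul(R, Pow(R, -1)), Mul(R, Pow(6, -1))) = Add(1, Mul(R, Rational(1, 6))) = Add(1, Mul(Rational(1, 6), R)))
Function('l')(O, C) = 1 (Function('l')(O, C) = Add(1, Mul(0, O)) = Add(1, 0) = 1)
Add(Function('x')(1), Mul(Function('l')(2, -3), 11)) = Add(Add(1, Mul(Rational(1, 6), 1)), Mul(1, 11)) = Add(Add(1, Rational(1, 6)), 11) = Add(Rational(7, 6), 11) = Rational(73, 6)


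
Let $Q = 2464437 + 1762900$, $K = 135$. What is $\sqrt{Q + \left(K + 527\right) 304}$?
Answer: $3 \sqrt{492065} \approx 2104.4$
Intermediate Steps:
$Q = 4227337$
$\sqrt{Q + \left(K + 527\right) 304} = \sqrt{4227337 + \left(135 + 527\right) 304} = \sqrt{4227337 + 662 \cdot 304} = \sqrt{4227337 + 201248} = \sqrt{4428585} = 3 \sqrt{492065}$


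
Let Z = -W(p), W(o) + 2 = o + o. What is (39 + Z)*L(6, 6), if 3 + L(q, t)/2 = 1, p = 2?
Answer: -148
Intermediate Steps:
L(q, t) = -4 (L(q, t) = -6 + 2*1 = -6 + 2 = -4)
W(o) = -2 + 2*o (W(o) = -2 + (o + o) = -2 + 2*o)
Z = -2 (Z = -(-2 + 2*2) = -(-2 + 4) = -1*2 = -2)
(39 + Z)*L(6, 6) = (39 - 2)*(-4) = 37*(-4) = -148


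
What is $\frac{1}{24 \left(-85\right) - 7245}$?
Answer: $- \frac{1}{9285} \approx -0.0001077$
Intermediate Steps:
$\frac{1}{24 \left(-85\right) - 7245} = \frac{1}{-2040 - 7245} = \frac{1}{-9285} = - \frac{1}{9285}$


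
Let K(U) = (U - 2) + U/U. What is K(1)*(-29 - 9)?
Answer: 0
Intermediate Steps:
K(U) = -1 + U (K(U) = (-2 + U) + 1 = -1 + U)
K(1)*(-29 - 9) = (-1 + 1)*(-29 - 9) = 0*(-38) = 0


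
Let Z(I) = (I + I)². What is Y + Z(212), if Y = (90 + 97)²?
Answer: 214745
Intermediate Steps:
Z(I) = 4*I² (Z(I) = (2*I)² = 4*I²)
Y = 34969 (Y = 187² = 34969)
Y + Z(212) = 34969 + 4*212² = 34969 + 4*44944 = 34969 + 179776 = 214745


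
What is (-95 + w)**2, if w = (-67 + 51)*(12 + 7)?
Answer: 159201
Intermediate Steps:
w = -304 (w = -16*19 = -304)
(-95 + w)**2 = (-95 - 304)**2 = (-399)**2 = 159201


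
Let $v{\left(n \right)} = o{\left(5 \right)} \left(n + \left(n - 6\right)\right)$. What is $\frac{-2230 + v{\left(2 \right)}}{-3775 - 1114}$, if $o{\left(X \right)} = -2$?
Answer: $\frac{2226}{4889} \approx 0.45531$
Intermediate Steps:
$v{\left(n \right)} = 12 - 4 n$ ($v{\left(n \right)} = - 2 \left(n + \left(n - 6\right)\right) = - 2 \left(n + \left(-6 + n\right)\right) = - 2 \left(-6 + 2 n\right) = 12 - 4 n$)
$\frac{-2230 + v{\left(2 \right)}}{-3775 - 1114} = \frac{-2230 + \left(12 - 8\right)}{-3775 - 1114} = \frac{-2230 + \left(12 - 8\right)}{-4889} = \left(-2230 + 4\right) \left(- \frac{1}{4889}\right) = \left(-2226\right) \left(- \frac{1}{4889}\right) = \frac{2226}{4889}$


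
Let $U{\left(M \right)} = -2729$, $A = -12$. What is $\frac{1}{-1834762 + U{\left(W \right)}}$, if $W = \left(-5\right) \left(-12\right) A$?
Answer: $- \frac{1}{1837491} \approx -5.4422 \cdot 10^{-7}$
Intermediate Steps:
$W = -720$ ($W = \left(-5\right) \left(-12\right) \left(-12\right) = 60 \left(-12\right) = -720$)
$\frac{1}{-1834762 + U{\left(W \right)}} = \frac{1}{-1834762 - 2729} = \frac{1}{-1837491} = - \frac{1}{1837491}$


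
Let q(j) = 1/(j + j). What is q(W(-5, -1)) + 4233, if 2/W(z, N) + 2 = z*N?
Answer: 16935/4 ≈ 4233.8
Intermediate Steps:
W(z, N) = 2/(-2 + N*z) (W(z, N) = 2/(-2 + z*N) = 2/(-2 + N*z))
q(j) = 1/(2*j)
q(W(-5, -1)) + 4233 = 1/(2*((2/(-2 - 1*(-5))))) + 4233 = 1/(2*((2/(-2 + 5)))) + 4233 = 1/(2*((2/3))) + 4233 = 1/(2*((2*(⅓)))) + 4233 = 1/(2*(⅔)) + 4233 = (½)*(3/2) + 4233 = ¾ + 4233 = 16935/4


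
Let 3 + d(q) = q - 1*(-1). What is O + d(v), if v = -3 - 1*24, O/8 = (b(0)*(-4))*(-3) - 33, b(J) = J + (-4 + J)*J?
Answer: -293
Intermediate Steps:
b(J) = J + J*(-4 + J)
O = -264 (O = 8*(((0*(-3 + 0))*(-4))*(-3) - 33) = 8*(((0*(-3))*(-4))*(-3) - 33) = 8*((0*(-4))*(-3) - 33) = 8*(0*(-3) - 33) = 8*(0 - 33) = 8*(-33) = -264)
v = -27 (v = -3 - 24 = -27)
d(q) = -2 + q (d(q) = -3 + (q - 1*(-1)) = -3 + (q + 1) = -3 + (1 + q) = -2 + q)
O + d(v) = -264 + (-2 - 27) = -264 - 29 = -293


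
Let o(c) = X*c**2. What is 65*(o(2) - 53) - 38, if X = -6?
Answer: -5043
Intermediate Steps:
o(c) = -6*c**2
65*(o(2) - 53) - 38 = 65*(-6*2**2 - 53) - 38 = 65*(-6*4 - 53) - 38 = 65*(-24 - 53) - 38 = 65*(-77) - 38 = -5005 - 38 = -5043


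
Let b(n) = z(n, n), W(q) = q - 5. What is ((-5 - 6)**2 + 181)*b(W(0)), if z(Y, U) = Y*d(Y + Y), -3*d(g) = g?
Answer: -15100/3 ≈ -5033.3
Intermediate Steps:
d(g) = -g/3
z(Y, U) = -2*Y**2/3 (z(Y, U) = Y*(-(Y + Y)/3) = Y*(-2*Y/3) = -2*Y**2/3)
W(q) = -5 + q
b(n) = -2*n**2/3
((-5 - 6)**2 + 181)*b(W(0)) = ((-5 - 6)**2 + 181)*(-2*(-5 + 0)**2/3) = ((-11)**2 + 181)*(-2/3*(-5)**2) = (121 + 181)*(-2/3*25) = 302*(-50/3) = -15100/3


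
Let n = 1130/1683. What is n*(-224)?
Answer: -253120/1683 ≈ -150.40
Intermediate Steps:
n = 1130/1683 (n = 1130*(1/1683) = 1130/1683 ≈ 0.67142)
n*(-224) = (1130/1683)*(-224) = -253120/1683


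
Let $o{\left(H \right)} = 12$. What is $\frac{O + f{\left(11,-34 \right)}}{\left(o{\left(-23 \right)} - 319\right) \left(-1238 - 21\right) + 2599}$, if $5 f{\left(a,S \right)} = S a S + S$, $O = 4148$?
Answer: $\frac{16711}{972780} \approx 0.017179$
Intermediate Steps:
$f{\left(a,S \right)} = \frac{S}{5} + \frac{a S^{2}}{5}$ ($f{\left(a,S \right)} = \frac{S a S + S}{5} = \frac{a S^{2} + S}{5} = \frac{S + a S^{2}}{5} = \frac{S}{5} + \frac{a S^{2}}{5}$)
$\frac{O + f{\left(11,-34 \right)}}{\left(o{\left(-23 \right)} - 319\right) \left(-1238 - 21\right) + 2599} = \frac{4148 + \frac{1}{5} \left(-34\right) \left(1 - 374\right)}{\left(12 - 319\right) \left(-1238 - 21\right) + 2599} = \frac{4148 + \frac{1}{5} \left(-34\right) \left(1 - 374\right)}{\left(-307\right) \left(-1259\right) + 2599} = \frac{4148 + \frac{1}{5} \left(-34\right) \left(-373\right)}{386513 + 2599} = \frac{4148 + \frac{12682}{5}}{389112} = \frac{33422}{5} \cdot \frac{1}{389112} = \frac{16711}{972780}$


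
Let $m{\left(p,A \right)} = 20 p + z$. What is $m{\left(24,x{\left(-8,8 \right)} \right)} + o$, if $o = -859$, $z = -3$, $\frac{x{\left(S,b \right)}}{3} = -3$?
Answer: $-382$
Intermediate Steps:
$x{\left(S,b \right)} = -9$ ($x{\left(S,b \right)} = 3 \left(-3\right) = -9$)
$m{\left(p,A \right)} = -3 + 20 p$ ($m{\left(p,A \right)} = 20 p - 3 = -3 + 20 p$)
$m{\left(24,x{\left(-8,8 \right)} \right)} + o = \left(-3 + 20 \cdot 24\right) - 859 = \left(-3 + 480\right) - 859 = 477 - 859 = -382$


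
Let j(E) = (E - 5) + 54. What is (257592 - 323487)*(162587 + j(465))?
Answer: -10747540395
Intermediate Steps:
j(E) = 49 + E (j(E) = (-5 + E) + 54 = 49 + E)
(257592 - 323487)*(162587 + j(465)) = (257592 - 323487)*(162587 + (49 + 465)) = -65895*(162587 + 514) = -65895*163101 = -10747540395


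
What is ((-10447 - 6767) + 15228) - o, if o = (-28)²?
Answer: -2770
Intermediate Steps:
o = 784
((-10447 - 6767) + 15228) - o = ((-10447 - 6767) + 15228) - 1*784 = (-17214 + 15228) - 784 = -1986 - 784 = -2770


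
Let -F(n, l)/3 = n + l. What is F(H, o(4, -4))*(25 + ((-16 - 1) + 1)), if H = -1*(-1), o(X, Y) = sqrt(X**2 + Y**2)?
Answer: -27 - 108*sqrt(2) ≈ -179.74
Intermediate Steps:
H = 1
F(n, l) = -3*l - 3*n (F(n, l) = -3*(n + l) = -3*(l + n) = -3*l - 3*n)
F(H, o(4, -4))*(25 + ((-16 - 1) + 1)) = (-3*sqrt(4**2 + (-4)**2) - 3*1)*(25 + ((-16 - 1) + 1)) = (-3*sqrt(16 + 16) - 3)*(25 + (-17 + 1)) = (-12*sqrt(2) - 3)*(25 - 16) = (-12*sqrt(2) - 3)*9 = (-3 - 12*sqrt(2))*9 = -27 - 108*sqrt(2)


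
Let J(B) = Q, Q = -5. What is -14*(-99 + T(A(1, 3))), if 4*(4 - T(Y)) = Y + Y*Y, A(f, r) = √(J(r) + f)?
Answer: 1316 + 7*I ≈ 1316.0 + 7.0*I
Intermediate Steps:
J(B) = -5
A(f, r) = √(-5 + f)
T(Y) = 4 - Y/4 - Y²/4 (T(Y) = 4 - (Y + Y*Y)/4 = 4 - (Y + Y²)/4 = 4 + (-Y/4 - Y²/4) = 4 - Y/4 - Y²/4)
-14*(-99 + T(A(1, 3))) = -14*(-99 + (4 - √(-5 + 1)/4 - (√(-5 + 1))²/4)) = -14*(-99 + (4 - I/2 - (√(-4))²/4)) = -14*(-99 + (4 - I/2 - (2*I)²/4)) = -14*(-99 + (4 - I/2 - ¼*(-4))) = -14*(-99 + (4 - I/2 + 1)) = -14*(-99 + (5 - I/2)) = -14*(-94 - I/2) = 1316 + 7*I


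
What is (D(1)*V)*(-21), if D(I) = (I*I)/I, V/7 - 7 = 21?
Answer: -4116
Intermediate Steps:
V = 196 (V = 49 + 7*21 = 49 + 147 = 196)
D(I) = I (D(I) = I²/I = I)
(D(1)*V)*(-21) = (1*196)*(-21) = 196*(-21) = -4116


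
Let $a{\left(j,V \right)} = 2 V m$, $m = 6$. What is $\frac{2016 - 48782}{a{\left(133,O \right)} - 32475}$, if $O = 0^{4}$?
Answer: $\frac{46766}{32475} \approx 1.4401$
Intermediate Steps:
$O = 0$
$a{\left(j,V \right)} = 12 V$ ($a{\left(j,V \right)} = 2 V 6 = 12 V$)
$\frac{2016 - 48782}{a{\left(133,O \right)} - 32475} = \frac{2016 - 48782}{12 \cdot 0 - 32475} = - \frac{46766}{0 - 32475} = - \frac{46766}{-32475} = \left(-46766\right) \left(- \frac{1}{32475}\right) = \frac{46766}{32475}$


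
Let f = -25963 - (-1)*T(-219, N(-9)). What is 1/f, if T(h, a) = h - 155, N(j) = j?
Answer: -1/26337 ≈ -3.7969e-5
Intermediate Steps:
T(h, a) = -155 + h
f = -26337 (f = -25963 - (-1)*(-155 - 219) = -25963 - (-1)*(-374) = -25963 - 1*374 = -25963 - 374 = -26337)
1/f = 1/(-26337) = -1/26337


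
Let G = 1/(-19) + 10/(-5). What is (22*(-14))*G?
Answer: 12012/19 ≈ 632.21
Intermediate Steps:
G = -39/19 (G = 1*(-1/19) + 10*(-1/5) = -1/19 - 2 = -39/19 ≈ -2.0526)
(22*(-14))*G = (22*(-14))*(-39/19) = -308*(-39/19) = 12012/19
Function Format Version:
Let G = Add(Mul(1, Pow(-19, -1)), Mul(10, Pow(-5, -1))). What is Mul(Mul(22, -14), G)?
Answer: Rational(12012, 19) ≈ 632.21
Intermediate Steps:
G = Rational(-39, 19) (G = Add(Mul(1, Rational(-1, 19)), Mul(10, Rational(-1, 5))) = Add(Rational(-1, 19), -2) = Rational(-39, 19) ≈ -2.0526)
Mul(Mul(22, -14), G) = Mul(Mul(22, -14), Rational(-39, 19)) = Mul(-308, Rational(-39, 19)) = Rational(12012, 19)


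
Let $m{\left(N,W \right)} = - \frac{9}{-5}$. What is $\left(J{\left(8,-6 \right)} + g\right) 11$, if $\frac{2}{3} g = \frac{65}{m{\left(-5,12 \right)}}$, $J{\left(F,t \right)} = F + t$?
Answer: $\frac{3707}{6} \approx 617.83$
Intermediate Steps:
$m{\left(N,W \right)} = \frac{9}{5}$ ($m{\left(N,W \right)} = \left(-9\right) \left(- \frac{1}{5}\right) = \frac{9}{5}$)
$g = \frac{325}{6}$ ($g = \frac{3 \frac{65}{\frac{9}{5}}}{2} = \frac{3 \cdot 65 \cdot \frac{5}{9}}{2} = \frac{3}{2} \cdot \frac{325}{9} = \frac{325}{6} \approx 54.167$)
$\left(J{\left(8,-6 \right)} + g\right) 11 = \left(\left(8 - 6\right) + \frac{325}{6}\right) 11 = \left(2 + \frac{325}{6}\right) 11 = \frac{337}{6} \cdot 11 = \frac{3707}{6}$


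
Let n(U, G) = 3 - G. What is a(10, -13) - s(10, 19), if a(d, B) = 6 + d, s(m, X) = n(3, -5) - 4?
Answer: 12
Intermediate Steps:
s(m, X) = 4 (s(m, X) = (3 - 1*(-5)) - 4 = (3 + 5) - 4 = 8 - 4 = 4)
a(10, -13) - s(10, 19) = (6 + 10) - 1*4 = 16 - 4 = 12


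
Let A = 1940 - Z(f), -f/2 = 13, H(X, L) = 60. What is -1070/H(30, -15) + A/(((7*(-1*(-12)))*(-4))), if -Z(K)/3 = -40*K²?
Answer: 6099/28 ≈ 217.82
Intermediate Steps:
f = -26 (f = -2*13 = -26)
Z(K) = 120*K² (Z(K) = -(-120)*K² = 120*K²)
A = -79180 (A = 1940 - 120*(-26)² = 1940 - 120*676 = 1940 - 1*81120 = 1940 - 81120 = -79180)
-1070/H(30, -15) + A/(((7*(-1*(-12)))*(-4))) = -1070/60 - 79180/((7*(-1*(-12)))*(-4)) = -1070*1/60 - 79180/((7*12)*(-4)) = -107/6 - 79180/(84*(-4)) = -107/6 - 79180/(-336) = -107/6 - 79180*(-1/336) = -107/6 + 19795/84 = 6099/28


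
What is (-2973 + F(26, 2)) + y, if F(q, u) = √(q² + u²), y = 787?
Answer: -2186 + 2*√170 ≈ -2159.9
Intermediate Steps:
(-2973 + F(26, 2)) + y = (-2973 + √(26² + 2²)) + 787 = (-2973 + √(676 + 4)) + 787 = (-2973 + √680) + 787 = (-2973 + 2*√170) + 787 = -2186 + 2*√170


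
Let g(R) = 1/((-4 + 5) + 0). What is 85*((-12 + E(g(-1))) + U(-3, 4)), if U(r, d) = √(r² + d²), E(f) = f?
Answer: -510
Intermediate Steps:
g(R) = 1 (g(R) = 1/(1 + 0) = 1/1 = 1)
U(r, d) = √(d² + r²)
85*((-12 + E(g(-1))) + U(-3, 4)) = 85*((-12 + 1) + √(4² + (-3)²)) = 85*(-11 + √(16 + 9)) = 85*(-11 + √25) = 85*(-11 + 5) = 85*(-6) = -510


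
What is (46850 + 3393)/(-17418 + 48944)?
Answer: 50243/31526 ≈ 1.5937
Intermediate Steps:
(46850 + 3393)/(-17418 + 48944) = 50243/31526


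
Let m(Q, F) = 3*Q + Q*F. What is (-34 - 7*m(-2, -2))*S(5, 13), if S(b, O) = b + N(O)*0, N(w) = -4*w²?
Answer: -100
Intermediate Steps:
m(Q, F) = 3*Q + F*Q
S(b, O) = b (S(b, O) = b - 4*O²*0 = b + 0 = b)
(-34 - 7*m(-2, -2))*S(5, 13) = (-34 - (-14)*(3 - 2))*5 = (-34 - (-14))*5 = (-34 - 7*(-2))*5 = (-34 + 14)*5 = -20*5 = -100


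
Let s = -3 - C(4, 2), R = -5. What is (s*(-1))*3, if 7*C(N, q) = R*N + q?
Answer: 9/7 ≈ 1.2857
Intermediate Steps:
C(N, q) = -5*N/7 + q/7 (C(N, q) = (-5*N + q)/7 = (q - 5*N)/7 = -5*N/7 + q/7)
s = -3/7 (s = -3 - (-5/7*4 + (⅐)*2) = -3 - (-20/7 + 2/7) = -3 - 1*(-18/7) = -3 + 18/7 = -3/7 ≈ -0.42857)
(s*(-1))*3 = -3/7*(-1)*3 = (3/7)*3 = 9/7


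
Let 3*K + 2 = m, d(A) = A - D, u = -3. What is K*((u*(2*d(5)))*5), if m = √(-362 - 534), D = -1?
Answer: 120 - 480*I*√14 ≈ 120.0 - 1796.0*I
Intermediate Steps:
d(A) = 1 + A (d(A) = A - 1*(-1) = A + 1 = 1 + A)
m = 8*I*√14 (m = √(-896) = 8*I*√14 ≈ 29.933*I)
K = -⅔ + 8*I*√14/3 (K = -⅔ + (8*I*√14)/3 = -⅔ + 8*I*√14/3 ≈ -0.66667 + 9.9778*I)
K*((u*(2*d(5)))*5) = (-⅔ + 8*I*√14/3)*(-6*(1 + 5)*5) = (-⅔ + 8*I*√14/3)*(-6*6*5) = (-⅔ + 8*I*√14/3)*(-3*12*5) = (-⅔ + 8*I*√14/3)*(-36*5) = (-⅔ + 8*I*√14/3)*(-180) = 120 - 480*I*√14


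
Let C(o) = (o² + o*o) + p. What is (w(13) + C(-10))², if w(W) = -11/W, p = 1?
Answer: 6770404/169 ≈ 40062.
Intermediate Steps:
C(o) = 1 + 2*o² (C(o) = (o² + o*o) + 1 = (o² + o²) + 1 = 2*o² + 1 = 1 + 2*o²)
(w(13) + C(-10))² = (-11/13 + (1 + 2*(-10)²))² = (-11*1/13 + (1 + 2*100))² = (-11/13 + (1 + 200))² = (-11/13 + 201)² = (2602/13)² = 6770404/169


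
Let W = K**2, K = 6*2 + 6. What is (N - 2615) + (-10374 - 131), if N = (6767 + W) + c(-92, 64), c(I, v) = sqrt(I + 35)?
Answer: -6029 + I*sqrt(57) ≈ -6029.0 + 7.5498*I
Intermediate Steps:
K = 18 (K = 12 + 6 = 18)
c(I, v) = sqrt(35 + I)
W = 324 (W = 18**2 = 324)
N = 7091 + I*sqrt(57) (N = (6767 + 324) + sqrt(35 - 92) = 7091 + sqrt(-57) = 7091 + I*sqrt(57) ≈ 7091.0 + 7.5498*I)
(N - 2615) + (-10374 - 131) = ((7091 + I*sqrt(57)) - 2615) + (-10374 - 131) = (4476 + I*sqrt(57)) - 10505 = -6029 + I*sqrt(57)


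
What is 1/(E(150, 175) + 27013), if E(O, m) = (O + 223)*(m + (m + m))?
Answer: 1/222838 ≈ 4.4876e-6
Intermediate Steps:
E(O, m) = 3*m*(223 + O) (E(O, m) = (223 + O)*(m + 2*m) = (223 + O)*(3*m) = 3*m*(223 + O))
1/(E(150, 175) + 27013) = 1/(3*175*(223 + 150) + 27013) = 1/(3*175*373 + 27013) = 1/(195825 + 27013) = 1/222838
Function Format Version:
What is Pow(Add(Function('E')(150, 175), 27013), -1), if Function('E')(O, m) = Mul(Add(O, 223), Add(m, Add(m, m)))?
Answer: Rational(1, 222838) ≈ 4.4876e-6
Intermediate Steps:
Function('E')(O, m) = Mul(3, m, Add(223, O)) (Function('E')(O, m) = Mul(Add(223, O), Add(m, Mul(2, m))) = Mul(Add(223, O), Mul(3, m)) = Mul(3, m, Add(223, O)))
Pow(Add(Function('E')(150, 175), 27013), -1) = Pow(Add(Mul(3, 175, Add(223, 150)), 27013), -1) = Pow(Add(Mul(3, 175, 373), 27013), -1) = Pow(Add(195825, 27013), -1) = Pow(222838, -1) = Rational(1, 222838)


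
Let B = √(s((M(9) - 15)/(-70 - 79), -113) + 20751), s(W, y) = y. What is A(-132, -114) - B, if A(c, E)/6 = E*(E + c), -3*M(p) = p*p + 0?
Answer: 168264 - √20638 ≈ 1.6812e+5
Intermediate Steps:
M(p) = -p²/3 (M(p) = -(p*p + 0)/3 = -(p² + 0)/3 = -p²/3)
A(c, E) = 6*E*(E + c) (A(c, E) = 6*(E*(E + c)) = 6*E*(E + c))
B = √20638 (B = √(-113 + 20751) = √20638 ≈ 143.66)
A(-132, -114) - B = 6*(-114)*(-114 - 132) - √20638 = 6*(-114)*(-246) - √20638 = 168264 - √20638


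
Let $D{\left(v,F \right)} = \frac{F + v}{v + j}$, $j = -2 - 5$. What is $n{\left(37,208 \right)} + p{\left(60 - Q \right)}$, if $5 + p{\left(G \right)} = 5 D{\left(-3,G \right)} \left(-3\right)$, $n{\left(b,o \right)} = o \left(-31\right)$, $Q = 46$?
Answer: $- \frac{12873}{2} \approx -6436.5$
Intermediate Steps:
$j = -7$
$D{\left(v,F \right)} = \frac{F + v}{-7 + v}$ ($D{\left(v,F \right)} = \frac{F + v}{v - 7} = \frac{F + v}{-7 + v}$)
$n{\left(b,o \right)} = - 31 o$
$p{\left(G \right)} = - \frac{19}{2} + \frac{3 G}{2}$ ($p{\left(G \right)} = -5 + 5 \frac{G - 3}{-7 - 3} \left(-3\right) = -5 + 5 \frac{-3 + G}{-10} \left(-3\right) = -5 + 5 \left(- \frac{-3 + G}{10}\right) \left(-3\right) = -5 + 5 \left(\frac{3}{10} - \frac{G}{10}\right) \left(-3\right) = -5 + \left(\frac{3}{2} - \frac{G}{2}\right) \left(-3\right) = -5 + \left(- \frac{9}{2} + \frac{3 G}{2}\right) = - \frac{19}{2} + \frac{3 G}{2}$)
$n{\left(37,208 \right)} + p{\left(60 - Q \right)} = \left(-31\right) 208 - \left(\frac{19}{2} - \frac{3 \left(60 - 46\right)}{2}\right) = -6448 - \left(\frac{19}{2} - \frac{3 \left(60 - 46\right)}{2}\right) = -6448 + \left(- \frac{19}{2} + \frac{3}{2} \cdot 14\right) = -6448 + \left(- \frac{19}{2} + 21\right) = -6448 + \frac{23}{2} = - \frac{12873}{2}$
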